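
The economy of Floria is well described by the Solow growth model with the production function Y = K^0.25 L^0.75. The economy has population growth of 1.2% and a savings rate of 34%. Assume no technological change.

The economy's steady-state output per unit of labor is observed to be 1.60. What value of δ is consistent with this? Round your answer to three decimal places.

Steady state requires s·f(k) = (n + δ)·k, i.e. s·k^α = (n + δ)·k.
Since y* = [s/(n + δ)]^(α/(1−α)), we have s/(n + δ) = (y*)^((1−α)/α) = 1.60^3 = 4.0960.
Therefore n + δ = s / 4.0960 = 0.34 / 4.0960 = 0.0830, so δ = 0.0830 − 0.012 = 0.0710.

δ ≈ 0.071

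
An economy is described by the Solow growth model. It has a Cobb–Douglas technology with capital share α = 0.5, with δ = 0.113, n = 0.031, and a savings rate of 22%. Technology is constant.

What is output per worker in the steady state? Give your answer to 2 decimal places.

y* ≈ 1.53

Steady state requires s·f(k) = (n + δ)·k, i.e. s·k^α = (n + δ)·k.
Rearranging, k^(1−α) = s / (n + δ).
k^0.5 = 0.22 / (0.031 + 0.113) = 0.22 / 0.144 = 1.5278
k* = 1.5278^(1/0.5) ≈ 2.3342
y* = (k*)^α = 2.3342^0.5 ≈ 1.5278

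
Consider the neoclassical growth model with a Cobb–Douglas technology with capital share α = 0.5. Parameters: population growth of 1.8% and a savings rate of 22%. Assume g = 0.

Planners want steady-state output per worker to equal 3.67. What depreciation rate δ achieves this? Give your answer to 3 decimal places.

δ ≈ 0.042

In steady state, investment equals break-even investment: s·k^α = (n + δ)·k.
Since y* = [s/(n + δ)]^(α/(1−α)), we have s/(n + δ) = (y*)^((1−α)/α) = 3.67^1 = 3.6700.
Therefore n + δ = s / 3.6700 = 0.22 / 3.6700 = 0.0599, so δ = 0.0599 − 0.018 = 0.0419.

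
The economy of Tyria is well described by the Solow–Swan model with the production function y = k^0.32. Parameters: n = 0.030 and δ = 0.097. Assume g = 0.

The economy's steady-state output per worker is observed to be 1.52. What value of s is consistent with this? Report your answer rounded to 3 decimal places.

At the steady state, Δk = 0, so s·k^α = (n + δ)·k.
Since y* = [s/(n + δ)]^(α/(1−α)), we have s/(n + δ) = (y*)^((1−α)/α) = 1.52^2.125 = 2.4345.
Therefore s = 2.4345 × (n + δ) = 2.4345 × 0.127 = 0.3092.

s ≈ 0.309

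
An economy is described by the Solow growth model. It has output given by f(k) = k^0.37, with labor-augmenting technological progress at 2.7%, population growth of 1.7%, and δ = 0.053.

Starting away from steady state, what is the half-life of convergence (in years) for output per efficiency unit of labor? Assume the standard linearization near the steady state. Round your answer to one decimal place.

Near the steady state the convergence rate is λ = (1 − α)(n + g + δ).
λ = (1 − 0.37) × 0.097 = 0.63 × 0.097 = 0.06111
Half-life = ln 2 / λ = 0.6931 / 0.06111 ≈ 11.34 years

t_½ ≈ 11.3 years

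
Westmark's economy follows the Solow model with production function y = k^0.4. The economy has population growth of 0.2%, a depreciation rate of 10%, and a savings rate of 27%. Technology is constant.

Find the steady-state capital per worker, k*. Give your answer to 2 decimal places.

In steady state, investment equals break-even investment: s·k^α = (n + δ)·k.
Dividing both sides by k: k^(1−α) = s / (n + δ).
k^0.6 = 0.27 / (0.002 + 0.100) = 0.27 / 0.102 = 2.6471
k* = 2.6471^(1/0.6) ≈ 5.0654

k* ≈ 5.07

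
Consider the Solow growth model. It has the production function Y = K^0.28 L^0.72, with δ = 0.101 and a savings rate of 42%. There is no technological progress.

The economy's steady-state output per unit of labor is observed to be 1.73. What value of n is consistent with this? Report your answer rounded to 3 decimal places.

n ≈ 0.002

Steady state requires s·f(k) = (n + δ)·k, i.e. s·k^α = (n + δ)·k.
Since y* = [s/(n + δ)]^(α/(1−α)), we have s/(n + δ) = (y*)^((1−α)/α) = 1.73^2.5714 = 4.0937.
Therefore n + δ = s / 4.0937 = 0.42 / 4.0937 = 0.1026, so n = 0.1026 − 0.101 = 0.0016.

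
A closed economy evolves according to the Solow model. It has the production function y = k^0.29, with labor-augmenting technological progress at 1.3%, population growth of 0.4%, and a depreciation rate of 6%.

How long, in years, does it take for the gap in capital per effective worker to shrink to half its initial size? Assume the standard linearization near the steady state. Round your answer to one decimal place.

Near the steady state the convergence rate is λ = (1 − α)(n + g + δ).
λ = (1 − 0.29) × 0.077 = 0.71 × 0.077 = 0.05467
Half-life = ln 2 / λ = 0.6931 / 0.05467 ≈ 12.68 years

t_½ ≈ 12.7 years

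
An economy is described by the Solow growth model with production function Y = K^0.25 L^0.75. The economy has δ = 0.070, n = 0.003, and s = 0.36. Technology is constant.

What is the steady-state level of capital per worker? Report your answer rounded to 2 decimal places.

k* = 8.39

In steady state, investment equals break-even investment: s·k^α = (n + δ)·k.
Dividing both sides by k: k^(1−α) = s / (n + δ).
k^0.75 = 0.36 / (0.003 + 0.070) = 0.36 / 0.073 = 4.9315
k* = 4.9315^(1/0.75) ≈ 8.3941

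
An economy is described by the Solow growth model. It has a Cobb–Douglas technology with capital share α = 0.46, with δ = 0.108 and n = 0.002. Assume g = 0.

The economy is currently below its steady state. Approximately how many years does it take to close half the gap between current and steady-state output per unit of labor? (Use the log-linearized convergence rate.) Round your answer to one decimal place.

Near the steady state the convergence rate is λ = (1 − α)(n + δ).
λ = (1 − 0.46) × 0.110 = 0.54 × 0.110 = 0.0594
Half-life = ln 2 / λ = 0.6931 / 0.0594 ≈ 11.67 years

t_½ ≈ 11.7 years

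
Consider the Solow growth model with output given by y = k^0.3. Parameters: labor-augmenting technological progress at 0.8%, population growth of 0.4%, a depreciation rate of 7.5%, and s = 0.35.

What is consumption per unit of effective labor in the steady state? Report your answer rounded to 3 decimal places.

Steady state requires s·f(k) = (n + g + δ)·k, i.e. s·k^α = (n + g + δ)·k.
Rearranging, k^(1−α) = s / (n + g + δ).
k^0.7 = 0.35 / (0.004 + 0.008 + 0.075) = 0.35 / 0.087 = 4.0230
k* = 4.0230^(1/0.7) ≈ 7.3054
y* = (k*)^α = 7.3054^0.3 ≈ 1.8159
c* = (1 − s)·y* = (1 − 0.35) × 1.8159 ≈ 1.1803

c* ≈ 1.180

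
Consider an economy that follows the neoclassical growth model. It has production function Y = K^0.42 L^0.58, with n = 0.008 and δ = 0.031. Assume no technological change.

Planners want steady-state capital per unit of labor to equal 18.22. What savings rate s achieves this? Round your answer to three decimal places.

s ≈ 0.210

At the steady state, Δk = 0, so s·k^α = (n + δ)·k.
So s / (n + δ) = (k*)^(1−α) = 18.22^0.58 = 5.3842.
Therefore s = 5.3842 × (n + δ) = 5.3842 × 0.039 = 0.2100.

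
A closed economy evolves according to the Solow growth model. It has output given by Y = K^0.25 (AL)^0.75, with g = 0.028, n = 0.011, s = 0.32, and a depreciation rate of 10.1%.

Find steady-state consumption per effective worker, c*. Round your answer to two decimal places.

Steady state requires s·f(k) = (n + g + δ)·k, i.e. s·k^α = (n + g + δ)·k.
Dividing both sides by k: k^(1−α) = s / (n + g + δ).
k^0.75 = 0.32 / (0.011 + 0.028 + 0.101) = 0.32 / 0.140 = 2.2857
k* = 2.2857^(1/0.75) ≈ 3.0109
y* = (k*)^α = 3.0109^0.25 ≈ 1.3173
c* = (1 − s)·y* = (1 − 0.32) × 1.3173 ≈ 0.8958

c* ≈ 0.90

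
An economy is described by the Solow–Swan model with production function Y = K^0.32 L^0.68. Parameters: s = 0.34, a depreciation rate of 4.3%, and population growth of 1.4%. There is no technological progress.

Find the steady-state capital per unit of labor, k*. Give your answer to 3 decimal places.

In steady state, investment equals break-even investment: s·k^α = (n + δ)·k.
Rearranging, k^(1−α) = s / (n + δ).
k^0.68 = 0.34 / (0.014 + 0.043) = 0.34 / 0.057 = 5.9649
k* = 5.9649^(1/0.68) ≈ 13.8227

k* = 13.823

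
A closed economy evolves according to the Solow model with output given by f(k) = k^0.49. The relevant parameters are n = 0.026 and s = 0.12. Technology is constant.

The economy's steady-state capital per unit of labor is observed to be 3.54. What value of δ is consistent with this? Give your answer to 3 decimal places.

At the steady state, Δk = 0, so s·k^α = (n + δ)·k.
So s / (n + δ) = (k*)^(1−α) = 3.54^0.51 = 1.9054.
Therefore n + δ = s / 1.9054 = 0.12 / 1.9054 = 0.0630, so δ = 0.0630 − 0.026 = 0.0370.

δ ≈ 0.037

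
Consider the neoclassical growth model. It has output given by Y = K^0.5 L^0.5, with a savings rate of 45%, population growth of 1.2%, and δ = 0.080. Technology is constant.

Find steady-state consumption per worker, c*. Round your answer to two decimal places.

At the steady state, Δk = 0, so s·k^α = (n + δ)·k.
Rearranging, k^(1−α) = s / (n + δ).
k^0.5 = 0.45 / (0.012 + 0.080) = 0.45 / 0.092 = 4.8913
k* = 4.8913^(1/0.5) ≈ 23.9248
y* = (k*)^α = 23.9248^0.5 ≈ 4.8913
c* = (1 − s)·y* = (1 − 0.45) × 4.8913 ≈ 2.6902

c* = 2.69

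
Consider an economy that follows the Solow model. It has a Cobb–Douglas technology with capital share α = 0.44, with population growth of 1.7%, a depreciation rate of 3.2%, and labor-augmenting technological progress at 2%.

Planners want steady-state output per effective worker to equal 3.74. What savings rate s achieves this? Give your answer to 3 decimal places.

In steady state, investment equals break-even investment: s·k^α = (n + g + δ)·k.
Since y* = [s/(n + g + δ)]^(α/(1−α)), we have s/(n + g + δ) = (y*)^((1−α)/α) = 3.74^1.2727 = 5.3591.
Therefore s = 5.3591 × (n + g + δ) = 5.3591 × 0.069 = 0.3698.

s ≈ 0.370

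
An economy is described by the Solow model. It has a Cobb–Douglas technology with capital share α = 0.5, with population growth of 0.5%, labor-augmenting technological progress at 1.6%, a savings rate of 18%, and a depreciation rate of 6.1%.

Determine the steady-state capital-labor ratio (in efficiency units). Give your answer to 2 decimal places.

k* ≈ 4.82

In steady state, investment equals break-even investment: s·k^α = (n + g + δ)·k.
Rearranging, k^(1−α) = s / (n + g + δ).
k^0.5 = 0.18 / (0.005 + 0.016 + 0.061) = 0.18 / 0.082 = 2.1951
k* = 2.1951^(1/0.5) ≈ 4.8185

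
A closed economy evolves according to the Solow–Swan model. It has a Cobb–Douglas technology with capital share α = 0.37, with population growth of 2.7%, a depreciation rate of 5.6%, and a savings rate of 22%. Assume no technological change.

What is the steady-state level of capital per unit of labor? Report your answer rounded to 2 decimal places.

Steady state requires s·f(k) = (n + δ)·k, i.e. s·k^α = (n + δ)·k.
Rearranging, k^(1−α) = s / (n + δ).
k^0.63 = 0.22 / (0.027 + 0.056) = 0.22 / 0.083 = 2.6506
k* = 2.6506^(1/0.63) ≈ 4.6987

k* = 4.70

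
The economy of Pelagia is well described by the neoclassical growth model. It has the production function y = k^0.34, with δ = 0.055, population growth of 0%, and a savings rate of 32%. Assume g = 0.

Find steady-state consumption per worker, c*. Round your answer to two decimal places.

At the steady state, Δk = 0, so s·k^α = (n + δ)·k.
Dividing both sides by k: k^(1−α) = s / (n + δ).
k^0.66 = 0.32 / (0.000 + 0.055) = 0.32 / 0.055 = 5.8182
k* = 5.8182^(1/0.66) ≈ 14.4135
y* = (k*)^α = 14.4135^0.34 ≈ 2.4773
c* = (1 − s)·y* = (1 − 0.32) × 2.4773 ≈ 1.6846

c* ≈ 1.68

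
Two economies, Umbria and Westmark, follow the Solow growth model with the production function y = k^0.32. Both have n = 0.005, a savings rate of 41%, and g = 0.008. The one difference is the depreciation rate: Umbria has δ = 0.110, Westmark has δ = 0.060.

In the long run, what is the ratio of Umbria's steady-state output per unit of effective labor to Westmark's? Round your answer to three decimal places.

y*_U / y*_W ≈ 0.782

Steady-state y* = [s/(n + g + δ)]^(α/(1−α)), so the ratio is [ (s_U/(n + g + δ)_U) / (s_W/(n + g + δ)_W) ]^0.4706.
s_U/(n + g + δ)_U = 0.41/0.123 = 3.3333; s_W/(n + g + δ)_W = 0.41/0.073 = 5.6164.
Ratio = (3.3333/5.6164)^0.4706 = 0.5935^0.4706 ≈ 0.7823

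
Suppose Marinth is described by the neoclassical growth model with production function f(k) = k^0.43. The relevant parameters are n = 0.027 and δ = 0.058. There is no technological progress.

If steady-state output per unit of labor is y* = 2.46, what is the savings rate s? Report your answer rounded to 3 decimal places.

In steady state, investment equals break-even investment: s·k^α = (n + δ)·k.
Since y* = [s/(n + δ)]^(α/(1−α)), we have s/(n + δ) = (y*)^((1−α)/α) = 2.46^1.3256 = 3.2978.
Therefore s = 3.2978 × (n + δ) = 3.2978 × 0.085 = 0.2803.

s ≈ 0.280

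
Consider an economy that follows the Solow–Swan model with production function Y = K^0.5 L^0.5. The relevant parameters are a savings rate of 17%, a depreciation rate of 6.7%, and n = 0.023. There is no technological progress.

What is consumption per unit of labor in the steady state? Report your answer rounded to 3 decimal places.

At the steady state, Δk = 0, so s·k^α = (n + δ)·k.
Dividing both sides by k: k^(1−α) = s / (n + δ).
k^0.5 = 0.17 / (0.023 + 0.067) = 0.17 / 0.090 = 1.8889
k* = 1.8889^(1/0.5) ≈ 3.5679
y* = (k*)^α = 3.5679^0.5 ≈ 1.8889
c* = (1 − s)·y* = (1 − 0.17) × 1.8889 ≈ 1.5678

c* ≈ 1.568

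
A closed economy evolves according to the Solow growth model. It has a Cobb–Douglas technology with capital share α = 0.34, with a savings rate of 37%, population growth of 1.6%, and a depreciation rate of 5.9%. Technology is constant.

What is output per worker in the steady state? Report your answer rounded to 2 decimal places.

y* ≈ 2.28

At the steady state, Δk = 0, so s·k^α = (n + δ)·k.
Rearranging, k^(1−α) = s / (n + δ).
k^0.66 = 0.37 / (0.016 + 0.059) = 0.37 / 0.075 = 4.9333
k* = 4.9333^(1/0.66) ≈ 11.2256
y* = (k*)^α = 11.2256^0.34 ≈ 2.2755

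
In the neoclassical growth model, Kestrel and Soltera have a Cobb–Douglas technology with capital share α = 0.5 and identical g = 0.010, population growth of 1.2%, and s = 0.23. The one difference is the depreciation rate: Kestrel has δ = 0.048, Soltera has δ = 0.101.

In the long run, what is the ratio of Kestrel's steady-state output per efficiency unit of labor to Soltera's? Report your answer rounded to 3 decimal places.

Steady-state y* = [s/(n + g + δ)]^(α/(1−α)), so the ratio is [ (s_K/(n + g + δ)_K) / (s_S/(n + g + δ)_S) ]^1.
s_K/(n + g + δ)_K = 0.23/0.070 = 3.2857; s_S/(n + g + δ)_S = 0.23/0.123 = 1.8699.
Ratio = (3.2857/1.8699)^1 = 1.7572^1 ≈ 1.7572

ratio ≈ 1.757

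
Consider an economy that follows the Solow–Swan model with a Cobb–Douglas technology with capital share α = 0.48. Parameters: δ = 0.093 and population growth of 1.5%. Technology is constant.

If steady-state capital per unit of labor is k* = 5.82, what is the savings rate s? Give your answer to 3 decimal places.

Steady state requires s·f(k) = (n + δ)·k, i.e. s·k^α = (n + δ)·k.
So s / (n + δ) = (k*)^(1−α) = 5.82^0.52 = 2.4990.
Therefore s = 2.4990 × (n + δ) = 2.4990 × 0.108 = 0.2699.

s ≈ 0.270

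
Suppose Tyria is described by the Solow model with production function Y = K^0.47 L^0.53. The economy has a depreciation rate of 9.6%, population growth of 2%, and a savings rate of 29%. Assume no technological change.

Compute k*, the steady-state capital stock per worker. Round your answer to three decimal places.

k* = 5.634

In steady state, investment equals break-even investment: s·k^α = (n + δ)·k.
Rearranging, k^(1−α) = s / (n + δ).
k^0.53 = 0.29 / (0.020 + 0.096) = 0.29 / 0.116 = 2.5000
k* = 2.5000^(1/0.53) ≈ 5.6342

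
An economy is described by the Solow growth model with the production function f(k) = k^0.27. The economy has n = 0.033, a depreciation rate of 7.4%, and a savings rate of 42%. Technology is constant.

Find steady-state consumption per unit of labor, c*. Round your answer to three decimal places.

c* = 0.962

In steady state, investment equals break-even investment: s·k^α = (n + δ)·k.
Dividing both sides by k: k^(1−α) = s / (n + δ).
k^0.73 = 0.42 / (0.033 + 0.074) = 0.42 / 0.107 = 3.9252
k* = 3.9252^(1/0.73) ≈ 6.5089
y* = (k*)^α = 6.5089^0.27 ≈ 1.6582
c* = (1 − s)·y* = (1 − 0.42) × 1.6582 ≈ 0.9618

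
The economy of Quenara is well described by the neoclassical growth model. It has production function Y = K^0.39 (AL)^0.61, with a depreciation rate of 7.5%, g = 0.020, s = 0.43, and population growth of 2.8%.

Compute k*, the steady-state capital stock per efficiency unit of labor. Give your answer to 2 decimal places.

k* ≈ 7.78

Steady state requires s·f(k) = (n + g + δ)·k, i.e. s·k^α = (n + g + δ)·k.
Rearranging, k^(1−α) = s / (n + g + δ).
k^0.61 = 0.43 / (0.028 + 0.020 + 0.075) = 0.43 / 0.123 = 3.4959
k* = 3.4959^(1/0.61) ≈ 7.7818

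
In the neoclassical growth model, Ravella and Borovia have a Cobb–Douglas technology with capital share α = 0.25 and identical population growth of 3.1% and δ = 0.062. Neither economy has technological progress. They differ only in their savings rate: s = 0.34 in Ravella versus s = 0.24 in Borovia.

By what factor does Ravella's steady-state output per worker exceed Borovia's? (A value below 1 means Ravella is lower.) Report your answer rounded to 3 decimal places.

y*_R / y*_B ≈ 1.123

Steady-state y* = [s/(n + δ)]^(α/(1−α)), so the ratio is [ (s_R/(n + δ)_R) / (s_B/(n + δ)_B) ]^0.3333.
s_R/(n + δ)_R = 0.34/0.093 = 3.6559; s_B/(n + δ)_B = 0.24/0.093 = 2.5806.
Ratio = (3.6559/2.5806)^0.3333 = 1.4167^0.3333 ≈ 1.1231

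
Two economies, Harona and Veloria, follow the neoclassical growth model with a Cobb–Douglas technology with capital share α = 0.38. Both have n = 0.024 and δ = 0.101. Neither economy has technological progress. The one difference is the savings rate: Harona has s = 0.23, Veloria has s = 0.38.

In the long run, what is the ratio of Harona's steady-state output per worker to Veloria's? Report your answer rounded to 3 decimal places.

Steady-state y* = [s/(n + δ)]^(α/(1−α)), so the ratio is [ (s_H/(n + δ)_H) / (s_V/(n + δ)_V) ]^0.6129.
s_H/(n + δ)_H = 0.23/0.125 = 1.8400; s_V/(n + δ)_V = 0.38/0.125 = 3.0400.
Ratio = (1.8400/3.0400)^0.6129 = 0.6053^0.6129 ≈ 0.7351

y*_H / y*_V ≈ 0.735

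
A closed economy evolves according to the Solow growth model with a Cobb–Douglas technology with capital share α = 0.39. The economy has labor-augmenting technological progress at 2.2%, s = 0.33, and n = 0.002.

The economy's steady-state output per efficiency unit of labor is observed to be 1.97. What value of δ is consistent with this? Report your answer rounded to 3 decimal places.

In steady state, investment equals break-even investment: s·k^α = (n + g + δ)·k.
Since y* = [s/(n + g + δ)]^(α/(1−α)), we have s/(n + g + δ) = (y*)^((1−α)/α) = 1.97^1.5641 = 2.8878.
Therefore n + g + δ = s / 2.8878 = 0.33 / 2.8878 = 0.1143, so δ = 0.1143 − 0.024 = 0.0903.

δ ≈ 0.090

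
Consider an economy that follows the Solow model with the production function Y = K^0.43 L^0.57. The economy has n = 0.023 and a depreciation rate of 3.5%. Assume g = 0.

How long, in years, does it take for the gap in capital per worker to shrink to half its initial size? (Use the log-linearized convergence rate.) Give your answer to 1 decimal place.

about 21.0 years

Near the steady state the convergence rate is λ = (1 − α)(n + δ).
λ = (1 − 0.43) × 0.058 = 0.57 × 0.058 = 0.03306
Half-life = ln 2 / λ = 0.6931 / 0.03306 ≈ 20.96 years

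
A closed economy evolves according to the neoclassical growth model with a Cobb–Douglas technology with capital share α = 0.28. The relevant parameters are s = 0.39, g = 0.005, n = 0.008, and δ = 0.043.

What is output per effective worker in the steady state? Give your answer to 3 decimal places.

y* = 2.127

At the steady state, Δk = 0, so s·k^α = (n + g + δ)·k.
Dividing both sides by k: k^(1−α) = s / (n + g + δ).
k^0.72 = 0.39 / (0.008 + 0.005 + 0.043) = 0.39 / 0.056 = 6.9643
k* = 6.9643^(1/0.72) ≈ 14.8137
y* = (k*)^α = 14.8137^0.28 ≈ 2.1271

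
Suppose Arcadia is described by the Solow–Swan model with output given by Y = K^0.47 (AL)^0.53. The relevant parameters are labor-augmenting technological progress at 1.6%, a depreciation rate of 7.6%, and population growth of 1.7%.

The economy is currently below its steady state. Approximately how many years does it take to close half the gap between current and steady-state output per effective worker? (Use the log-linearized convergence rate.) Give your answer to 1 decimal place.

Near the steady state the convergence rate is λ = (1 − α)(n + g + δ).
λ = (1 − 0.47) × 0.109 = 0.53 × 0.109 = 0.05777
Half-life = ln 2 / λ = 0.6931 / 0.05777 ≈ 12.00 years

t_½ ≈ 12.0 years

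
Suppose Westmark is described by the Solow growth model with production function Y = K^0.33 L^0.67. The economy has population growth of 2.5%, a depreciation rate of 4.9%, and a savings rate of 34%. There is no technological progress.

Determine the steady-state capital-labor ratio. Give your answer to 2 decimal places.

In steady state, investment equals break-even investment: s·k^α = (n + δ)·k.
Rearranging, k^(1−α) = s / (n + δ).
k^0.67 = 0.34 / (0.025 + 0.049) = 0.34 / 0.074 = 4.5946
k* = 4.5946^(1/0.67) ≈ 9.7371

k* ≈ 9.74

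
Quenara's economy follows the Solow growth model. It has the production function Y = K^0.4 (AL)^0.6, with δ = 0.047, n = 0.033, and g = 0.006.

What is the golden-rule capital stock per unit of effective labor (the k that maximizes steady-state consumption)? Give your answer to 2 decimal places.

The golden rule sets f'(k) = n + g + δ, i.e. α·k^(α−1) = n + g + δ.
So k^(1−α) = α / (n + g + δ) = 0.4 / 0.086 = 4.6512.
k_gold = 4.6512^(1/0.6) ≈ 12.9601

k_gold ≈ 12.96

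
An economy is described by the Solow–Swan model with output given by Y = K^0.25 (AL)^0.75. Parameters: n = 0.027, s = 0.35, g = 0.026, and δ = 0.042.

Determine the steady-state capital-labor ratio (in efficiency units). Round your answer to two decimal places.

k* = 5.69

In steady state, investment equals break-even investment: s·k^α = (n + g + δ)·k.
Rearranging, k^(1−α) = s / (n + g + δ).
k^0.75 = 0.35 / (0.027 + 0.026 + 0.042) = 0.35 / 0.095 = 3.6842
k* = 3.6842^(1/0.75) ≈ 5.6902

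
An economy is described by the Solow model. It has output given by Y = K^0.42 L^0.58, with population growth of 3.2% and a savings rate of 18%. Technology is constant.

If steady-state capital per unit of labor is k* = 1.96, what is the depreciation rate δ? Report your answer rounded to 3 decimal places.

In steady state, investment equals break-even investment: s·k^α = (n + δ)·k.
So s / (n + δ) = (k*)^(1−α) = 1.96^0.58 = 1.4774.
Therefore n + δ = s / 1.4774 = 0.18 / 1.4774 = 0.1218, so δ = 0.1218 − 0.032 = 0.0898.

δ ≈ 0.090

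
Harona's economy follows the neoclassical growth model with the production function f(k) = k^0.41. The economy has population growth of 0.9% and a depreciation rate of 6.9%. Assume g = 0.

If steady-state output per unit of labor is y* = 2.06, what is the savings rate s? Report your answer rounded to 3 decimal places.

At the steady state, Δk = 0, so s·k^α = (n + δ)·k.
Since y* = [s/(n + δ)]^(α/(1−α)), we have s/(n + δ) = (y*)^((1−α)/α) = 2.06^1.439 = 2.8291.
Therefore s = 2.8291 × (n + δ) = 2.8291 × 0.078 = 0.2207.

s ≈ 0.221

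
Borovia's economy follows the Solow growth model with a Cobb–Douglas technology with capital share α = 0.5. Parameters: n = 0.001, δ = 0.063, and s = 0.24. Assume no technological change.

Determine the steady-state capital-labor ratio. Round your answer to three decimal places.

Steady state requires s·f(k) = (n + δ)·k, i.e. s·k^α = (n + δ)·k.
Dividing both sides by k: k^(1−α) = s / (n + δ).
k^0.5 = 0.24 / (0.001 + 0.063) = 0.24 / 0.064 = 3.7500
k* = 3.7500^(1/0.5) ≈ 14.0625

k* ≈ 14.063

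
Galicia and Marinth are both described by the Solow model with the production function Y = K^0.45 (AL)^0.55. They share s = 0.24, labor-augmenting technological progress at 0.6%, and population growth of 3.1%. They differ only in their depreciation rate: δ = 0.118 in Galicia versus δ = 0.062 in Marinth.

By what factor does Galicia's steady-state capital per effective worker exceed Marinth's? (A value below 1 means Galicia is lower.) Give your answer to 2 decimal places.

Steady-state k* = [s/(n + g + δ)]^(1/(1−α)), so the ratio is [ (s_G/(n + g + δ)_G) / (s_M/(n + g + δ)_M) ]^1.8182.
s_G/(n + g + δ)_G = 0.24/0.155 = 1.5484; s_M/(n + g + δ)_M = 0.24/0.099 = 2.4242.
Ratio = (1.5484/2.4242)^1.8182 = 0.6387^1.8182 ≈ 0.4426

ratio ≈ 0.44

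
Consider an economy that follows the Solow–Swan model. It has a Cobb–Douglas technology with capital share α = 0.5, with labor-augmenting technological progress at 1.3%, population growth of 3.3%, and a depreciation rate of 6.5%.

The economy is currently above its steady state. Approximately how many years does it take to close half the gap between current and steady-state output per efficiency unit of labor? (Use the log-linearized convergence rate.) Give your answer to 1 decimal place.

t_½ ≈ 12.5 years

Near the steady state the convergence rate is λ = (1 − α)(n + g + δ).
λ = (1 − 0.5) × 0.111 = 0.5 × 0.111 = 0.0555
Half-life = ln 2 / λ = 0.6931 / 0.0555 ≈ 12.49 years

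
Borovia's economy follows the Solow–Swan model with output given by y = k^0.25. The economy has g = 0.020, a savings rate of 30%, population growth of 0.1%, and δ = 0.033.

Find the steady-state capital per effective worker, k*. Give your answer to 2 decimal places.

k* ≈ 9.84

Steady state requires s·f(k) = (n + g + δ)·k, i.e. s·k^α = (n + g + δ)·k.
Rearranging, k^(1−α) = s / (n + g + δ).
k^0.75 = 0.30 / (0.001 + 0.020 + 0.033) = 0.30 / 0.054 = 5.5556
k* = 5.5556^(1/0.75) ≈ 9.8395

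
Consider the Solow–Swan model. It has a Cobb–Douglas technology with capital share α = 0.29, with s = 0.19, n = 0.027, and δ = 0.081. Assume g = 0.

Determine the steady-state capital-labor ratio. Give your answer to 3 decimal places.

k* ≈ 2.216

In steady state, investment equals break-even investment: s·k^α = (n + δ)·k.
Rearranging, k^(1−α) = s / (n + δ).
k^0.71 = 0.19 / (0.027 + 0.081) = 0.19 / 0.108 = 1.7593
k* = 1.7593^(1/0.71) ≈ 2.2159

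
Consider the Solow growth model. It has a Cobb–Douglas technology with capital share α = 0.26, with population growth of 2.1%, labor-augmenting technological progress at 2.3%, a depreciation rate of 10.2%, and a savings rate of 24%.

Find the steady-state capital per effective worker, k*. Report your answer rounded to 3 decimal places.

In steady state, investment equals break-even investment: s·k^α = (n + g + δ)·k.
Rearranging, k^(1−α) = s / (n + g + δ).
k^0.74 = 0.24 / (0.021 + 0.023 + 0.102) = 0.24 / 0.146 = 1.6438
k* = 1.6438^(1/0.74) ≈ 1.9574

k* ≈ 1.957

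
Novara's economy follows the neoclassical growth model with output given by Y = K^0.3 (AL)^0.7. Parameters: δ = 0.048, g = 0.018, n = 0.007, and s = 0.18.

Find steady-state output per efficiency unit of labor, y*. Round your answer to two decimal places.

y* ≈ 1.47

In steady state, investment equals break-even investment: s·k^α = (n + g + δ)·k.
Dividing both sides by k: k^(1−α) = s / (n + g + δ).
k^0.7 = 0.18 / (0.007 + 0.018 + 0.048) = 0.18 / 0.073 = 2.4658
k* = 2.4658^(1/0.7) ≈ 3.6303
y* = (k*)^α = 3.6303^0.3 ≈ 1.4723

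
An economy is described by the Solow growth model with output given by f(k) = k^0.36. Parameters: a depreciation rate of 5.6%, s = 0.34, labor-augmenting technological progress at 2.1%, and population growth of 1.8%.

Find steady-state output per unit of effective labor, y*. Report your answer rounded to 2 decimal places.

Steady state requires s·f(k) = (n + g + δ)·k, i.e. s·k^α = (n + g + δ)·k.
Dividing both sides by k: k^(1−α) = s / (n + g + δ).
k^0.64 = 0.34 / (0.018 + 0.021 + 0.056) = 0.34 / 0.095 = 3.5789
k* = 3.5789^(1/0.64) ≈ 7.3322
y* = (k*)^α = 7.3322^0.36 ≈ 2.0487

y* ≈ 2.05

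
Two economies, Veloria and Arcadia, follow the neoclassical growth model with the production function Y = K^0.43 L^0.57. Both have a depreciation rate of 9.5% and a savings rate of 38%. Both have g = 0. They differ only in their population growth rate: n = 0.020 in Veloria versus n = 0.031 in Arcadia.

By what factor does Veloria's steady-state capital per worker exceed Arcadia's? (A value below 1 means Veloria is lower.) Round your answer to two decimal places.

ratio ≈ 1.17

Steady-state k* = [s/(n + δ)]^(1/(1−α)), so the ratio is [ (s_V/(n + δ)_V) / (s_A/(n + δ)_A) ]^1.7544.
s_V/(n + δ)_V = 0.38/0.115 = 3.3043; s_A/(n + δ)_A = 0.38/0.126 = 3.0159.
Ratio = (3.3043/3.0159)^1.7544 = 1.0956^1.7544 ≈ 1.1737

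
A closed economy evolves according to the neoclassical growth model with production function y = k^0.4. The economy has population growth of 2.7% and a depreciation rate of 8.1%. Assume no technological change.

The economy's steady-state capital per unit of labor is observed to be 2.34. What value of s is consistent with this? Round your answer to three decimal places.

In steady state, investment equals break-even investment: s·k^α = (n + δ)·k.
So s / (n + δ) = (k*)^(1−α) = 2.34^0.6 = 1.6654.
Therefore s = 1.6654 × (n + δ) = 1.6654 × 0.108 = 0.1799.

s ≈ 0.180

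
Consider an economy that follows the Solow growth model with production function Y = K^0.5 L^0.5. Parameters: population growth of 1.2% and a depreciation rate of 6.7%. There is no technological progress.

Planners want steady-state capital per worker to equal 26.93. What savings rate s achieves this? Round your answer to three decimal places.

s ≈ 0.410

In steady state, investment equals break-even investment: s·k^α = (n + δ)·k.
So s / (n + δ) = (k*)^(1−α) = 26.93^0.5 = 5.1894.
Therefore s = 5.1894 × (n + δ) = 5.1894 × 0.079 = 0.4100.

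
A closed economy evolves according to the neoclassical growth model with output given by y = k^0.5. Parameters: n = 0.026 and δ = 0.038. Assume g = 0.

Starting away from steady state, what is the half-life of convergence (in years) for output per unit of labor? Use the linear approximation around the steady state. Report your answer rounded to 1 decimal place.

about 21.7 years

Near the steady state the convergence rate is λ = (1 − α)(n + δ).
λ = (1 − 0.5) × 0.064 = 0.5 × 0.064 = 0.0320
Half-life = ln 2 / λ = 0.6931 / 0.0320 ≈ 21.66 years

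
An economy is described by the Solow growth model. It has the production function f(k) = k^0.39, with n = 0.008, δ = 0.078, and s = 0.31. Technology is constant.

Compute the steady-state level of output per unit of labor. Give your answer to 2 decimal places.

At the steady state, Δk = 0, so s·k^α = (n + δ)·k.
Rearranging, k^(1−α) = s / (n + δ).
k^0.61 = 0.31 / (0.008 + 0.078) = 0.31 / 0.086 = 3.6047
k* = 3.6047^(1/0.61) ≈ 8.1828
y* = (k*)^α = 8.1828^0.39 ≈ 2.2700

y* ≈ 2.27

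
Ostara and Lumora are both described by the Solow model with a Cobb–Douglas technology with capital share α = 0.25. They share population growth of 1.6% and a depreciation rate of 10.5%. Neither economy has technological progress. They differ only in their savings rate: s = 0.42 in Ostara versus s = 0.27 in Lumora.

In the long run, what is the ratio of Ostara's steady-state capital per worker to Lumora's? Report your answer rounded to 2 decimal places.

Steady-state k* = [s/(n + δ)]^(1/(1−α)), so the ratio is [ (s_O/(n + δ)_O) / (s_L/(n + δ)_L) ]^1.3333.
s_O/(n + δ)_O = 0.42/0.121 = 3.4711; s_L/(n + δ)_L = 0.27/0.121 = 2.2314.
Ratio = (3.4711/2.2314)^1.3333 = 1.5556^1.3333 ≈ 1.8024

k*_O / k*_L ≈ 1.80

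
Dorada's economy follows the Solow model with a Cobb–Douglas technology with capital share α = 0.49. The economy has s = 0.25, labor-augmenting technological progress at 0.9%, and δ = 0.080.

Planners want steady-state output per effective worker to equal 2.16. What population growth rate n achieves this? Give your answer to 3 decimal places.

n ≈ 0.023

In steady state, investment equals break-even investment: s·k^α = (n + g + δ)·k.
Since y* = [s/(n + g + δ)]^(α/(1−α)), we have s/(n + g + δ) = (y*)^((1−α)/α) = 2.16^1.0408 = 2.2289.
Therefore n + g + δ = s / 2.2289 = 0.25 / 2.2289 = 0.1122, so n = 0.1122 − 0.089 = 0.0232.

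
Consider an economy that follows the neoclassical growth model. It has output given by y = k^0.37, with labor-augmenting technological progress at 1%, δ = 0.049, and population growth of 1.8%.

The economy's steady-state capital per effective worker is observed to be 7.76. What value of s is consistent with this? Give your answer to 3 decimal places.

s ≈ 0.280

At the steady state, Δk = 0, so s·k^α = (n + g + δ)·k.
So s / (n + g + δ) = (k*)^(1−α) = 7.76^0.63 = 3.6359.
Therefore s = 3.6359 × (n + g + δ) = 3.6359 × 0.077 = 0.2800.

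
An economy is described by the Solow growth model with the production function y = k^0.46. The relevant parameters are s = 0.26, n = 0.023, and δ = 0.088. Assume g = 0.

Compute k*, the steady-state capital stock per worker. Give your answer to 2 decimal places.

At the steady state, Δk = 0, so s·k^α = (n + δ)·k.
Rearranging, k^(1−α) = s / (n + δ).
k^0.54 = 0.26 / (0.023 + 0.088) = 0.26 / 0.111 = 2.3423
k* = 2.3423^(1/0.54) ≈ 4.8364

k* = 4.84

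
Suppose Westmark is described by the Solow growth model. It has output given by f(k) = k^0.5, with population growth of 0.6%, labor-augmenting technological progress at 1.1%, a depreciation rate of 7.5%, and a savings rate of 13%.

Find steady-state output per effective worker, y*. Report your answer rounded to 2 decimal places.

Steady state requires s·f(k) = (n + g + δ)·k, i.e. s·k^α = (n + g + δ)·k.
Dividing both sides by k: k^(1−α) = s / (n + g + δ).
k^0.5 = 0.13 / (0.006 + 0.011 + 0.075) = 0.13 / 0.092 = 1.4130
k* = 1.4130^(1/0.5) ≈ 1.9966
y* = (k*)^α = 1.9966^0.5 ≈ 1.4130

y* ≈ 1.41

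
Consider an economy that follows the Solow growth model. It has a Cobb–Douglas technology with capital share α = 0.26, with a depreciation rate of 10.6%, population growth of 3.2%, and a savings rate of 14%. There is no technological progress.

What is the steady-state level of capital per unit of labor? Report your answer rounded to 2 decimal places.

k* ≈ 1.02

In steady state, investment equals break-even investment: s·k^α = (n + δ)·k.
Rearranging, k^(1−α) = s / (n + δ).
k^0.74 = 0.14 / (0.032 + 0.106) = 0.14 / 0.138 = 1.0145
k* = 1.0145^(1/0.74) ≈ 1.0196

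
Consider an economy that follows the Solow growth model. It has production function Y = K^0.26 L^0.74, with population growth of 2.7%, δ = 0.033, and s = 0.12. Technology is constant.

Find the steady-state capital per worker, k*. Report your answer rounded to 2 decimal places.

k* = 2.55

In steady state, investment equals break-even investment: s·k^α = (n + δ)·k.
Dividing both sides by k: k^(1−α) = s / (n + δ).
k^0.74 = 0.12 / (0.027 + 0.033) = 0.12 / 0.060 = 2.0000
k* = 2.0000^(1/0.74) ≈ 2.5515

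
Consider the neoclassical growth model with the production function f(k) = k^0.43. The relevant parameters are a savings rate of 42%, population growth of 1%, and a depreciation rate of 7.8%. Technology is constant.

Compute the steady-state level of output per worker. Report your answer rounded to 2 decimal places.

y* ≈ 3.25

In steady state, investment equals break-even investment: s·k^α = (n + δ)·k.
Dividing both sides by k: k^(1−α) = s / (n + δ).
k^0.57 = 0.42 / (0.010 + 0.078) = 0.42 / 0.088 = 4.7727
k* = 4.7727^(1/0.57) ≈ 15.5172
y* = (k*)^α = 15.5172^0.43 ≈ 3.2512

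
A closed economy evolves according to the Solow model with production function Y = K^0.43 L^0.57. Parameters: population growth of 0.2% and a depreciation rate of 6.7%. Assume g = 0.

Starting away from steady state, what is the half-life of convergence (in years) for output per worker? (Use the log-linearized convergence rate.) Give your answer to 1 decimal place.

about 17.6 years

Near the steady state the convergence rate is λ = (1 − α)(n + δ).
λ = (1 − 0.43) × 0.069 = 0.57 × 0.069 = 0.03933
Half-life = ln 2 / λ = 0.6931 / 0.03933 ≈ 17.62 years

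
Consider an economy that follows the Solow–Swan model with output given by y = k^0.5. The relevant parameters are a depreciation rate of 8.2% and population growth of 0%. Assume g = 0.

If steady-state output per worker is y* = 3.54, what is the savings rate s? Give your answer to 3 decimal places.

s ≈ 0.290

At the steady state, Δk = 0, so s·k^α = (n + δ)·k.
Since y* = [s/(n + δ)]^(α/(1−α)), we have s/(n + δ) = (y*)^((1−α)/α) = 3.54^1 = 3.5400.
Therefore s = 3.5400 × (n + δ) = 3.5400 × 0.082 = 0.2903.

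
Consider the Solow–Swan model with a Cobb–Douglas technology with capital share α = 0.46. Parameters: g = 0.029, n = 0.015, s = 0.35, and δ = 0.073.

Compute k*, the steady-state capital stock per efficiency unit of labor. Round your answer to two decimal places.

k* = 7.61

In steady state, investment equals break-even investment: s·k^α = (n + g + δ)·k.
Dividing both sides by k: k^(1−α) = s / (n + g + δ).
k^0.54 = 0.35 / (0.015 + 0.029 + 0.073) = 0.35 / 0.117 = 2.9915
k* = 2.9915^(1/0.54) ≈ 7.6081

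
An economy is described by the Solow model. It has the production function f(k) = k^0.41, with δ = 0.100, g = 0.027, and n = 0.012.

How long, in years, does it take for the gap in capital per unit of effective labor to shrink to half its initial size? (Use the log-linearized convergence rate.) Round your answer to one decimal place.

Near the steady state the convergence rate is λ = (1 − α)(n + g + δ).
λ = (1 − 0.41) × 0.139 = 0.59 × 0.139 = 0.08201
Half-life = ln 2 / λ = 0.6931 / 0.08201 ≈ 8.45 years

about 8.5 years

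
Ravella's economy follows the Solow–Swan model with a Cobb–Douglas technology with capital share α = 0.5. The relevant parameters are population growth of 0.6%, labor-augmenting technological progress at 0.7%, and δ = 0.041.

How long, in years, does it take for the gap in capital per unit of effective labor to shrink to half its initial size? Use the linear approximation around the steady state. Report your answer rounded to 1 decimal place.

half-life ≈ 25.7 years

Near the steady state the convergence rate is λ = (1 − α)(n + g + δ).
λ = (1 − 0.5) × 0.054 = 0.5 × 0.054 = 0.0270
Half-life = ln 2 / λ = 0.6931 / 0.0270 ≈ 25.67 years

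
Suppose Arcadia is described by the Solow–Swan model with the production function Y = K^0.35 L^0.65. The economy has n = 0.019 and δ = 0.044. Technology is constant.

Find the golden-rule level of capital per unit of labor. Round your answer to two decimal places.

k_gold ≈ 13.99

The golden rule sets f'(k) = n + δ, i.e. α·k^(α−1) = n + δ.
So k^(1−α) = α / (n + δ) = 0.35 / 0.063 = 5.5556.
k_gold = 5.5556^(1/0.65) ≈ 13.9875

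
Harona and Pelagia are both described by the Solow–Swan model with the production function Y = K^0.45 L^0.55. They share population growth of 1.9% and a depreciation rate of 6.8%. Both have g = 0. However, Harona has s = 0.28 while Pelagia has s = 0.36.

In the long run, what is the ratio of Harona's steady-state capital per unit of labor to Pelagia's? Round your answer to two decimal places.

k*_H / k*_P ≈ 0.63

Steady-state k* = [s/(n + δ)]^(1/(1−α)), so the ratio is [ (s_H/(n + δ)_H) / (s_P/(n + δ)_P) ]^1.8182.
s_H/(n + δ)_H = 0.28/0.087 = 3.2184; s_P/(n + δ)_P = 0.36/0.087 = 4.1379.
Ratio = (3.2184/4.1379)^1.8182 = 0.7778^1.8182 ≈ 0.6333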